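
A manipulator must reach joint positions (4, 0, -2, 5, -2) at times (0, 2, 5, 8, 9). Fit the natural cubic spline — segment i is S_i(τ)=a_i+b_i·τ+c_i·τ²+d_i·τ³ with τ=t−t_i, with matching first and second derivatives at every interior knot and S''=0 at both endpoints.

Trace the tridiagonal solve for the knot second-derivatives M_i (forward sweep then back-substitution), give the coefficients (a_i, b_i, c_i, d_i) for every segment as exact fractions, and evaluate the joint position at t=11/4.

Δ: Δ0=-2, Δ1=-2/3, Δ2=7/3, Δ3=-7
row 1: diag=10, rhs=8; c'=3/10, d'=4/5
row 2: denom=12−3·3/10=111/10; d'=(18−3·4/5)/(111/10)=52/37
row 3: denom=8−3·10/37=266/37; d'=(-56−3·52/37)/(266/37)=-1114/133
back: M3=-1114/133
back: M2=52/37−10/37·-1114/133=488/133
back: M1=4/5−3/10·488/133=-40/133
M: M0=0, M1=-40/133, M2=488/133, M3=-1114/133, M4=0
seg 0: a=4, c=M0/2=0, d=(M1−M0)/(6·2)=-10/399, b=Δ0−h0·(2M0+M1)/6=-758/399
seg 1: a=0, c=M1/2=-20/133, d=(M2−M1)/(6·3)=88/399, b=Δ1−h1·(2M1+M2)/6=-878/399
seg 2: a=-2, c=M2/2=244/133, d=(M3−M2)/(6·3)=-89/133, b=Δ2−h2·(2M2+M3)/6=1138/399
seg 3: a=5, c=M3/2=-557/133, d=(M4−M3)/(6·1)=557/399, b=Δ3−h3·(2M3+M4)/6=-1679/399
t_q=11/4 → seg 1, τ=3/4; S=0+-878/399·τ+-20/133·τ²+88/399·τ³=-1747/1064

  seg 0: a=4 b=-758/399 c=0 d=-10/399
  seg 1: a=0 b=-878/399 c=-20/133 d=88/399
  seg 2: a=-2 b=1138/399 c=244/133 d=-89/133
  seg 3: a=5 b=-1679/399 c=-557/133 d=557/399
S(11/4) = -1747/1064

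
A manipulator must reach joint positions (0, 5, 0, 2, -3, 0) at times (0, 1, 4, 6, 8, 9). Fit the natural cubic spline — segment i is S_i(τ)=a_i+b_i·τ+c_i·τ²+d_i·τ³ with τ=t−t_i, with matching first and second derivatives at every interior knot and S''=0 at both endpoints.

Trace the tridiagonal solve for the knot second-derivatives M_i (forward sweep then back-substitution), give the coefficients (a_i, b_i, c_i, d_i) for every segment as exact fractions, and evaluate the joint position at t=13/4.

  seg 0: a=0 b=13483/2199 c=0 d=-2488/2199
  seg 1: a=5 b=6019/2199 c=-2488/733 d=1412/2199
  seg 2: a=0 b=-641/2199 c=1748/733 d=-1912/2199
  seg 3: a=2 b=-2609/2199 c=-2076/733 d=19135/17592
  seg 4: a=-3 b=2363/4398 c=10831/2932 d=-10831/8796
S(13/4) = 15119/11728

Δ: Δ0=5, Δ1=-5/3, Δ2=1, Δ3=-5/2, Δ4=3
row 1: diag=8, rhs=-40; c'=3/8, d'=-5
row 2: denom=10−3·3/8=71/8; d'=(16−3·-5)/(71/8)=248/71
row 3: denom=8−2·16/71=536/71; d'=(-21−2·248/71)/(536/71)=-1987/536
row 4: denom=6−2·71/268=733/134; d'=(33−2·-1987/536)/(733/134)=10831/1466
back: M4=10831/1466
back: M3=-1987/536−71/268·10831/1466=-4152/733
back: M2=248/71−16/71·-4152/733=3496/733
back: M1=-5−3/8·3496/733=-4976/733
M: M0=0, M1=-4976/733, M2=3496/733, M3=-4152/733, M4=10831/1466, M5=0
seg 0: a=0, c=M0/2=0, d=(M1−M0)/(6·1)=-2488/2199, b=Δ0−h0·(2M0+M1)/6=13483/2199
seg 1: a=5, c=M1/2=-2488/733, d=(M2−M1)/(6·3)=1412/2199, b=Δ1−h1·(2M1+M2)/6=6019/2199
seg 2: a=0, c=M2/2=1748/733, d=(M3−M2)/(6·2)=-1912/2199, b=Δ2−h2·(2M2+M3)/6=-641/2199
seg 3: a=2, c=M3/2=-2076/733, d=(M4−M3)/(6·2)=19135/17592, b=Δ3−h3·(2M3+M4)/6=-2609/2199
seg 4: a=-3, c=M4/2=10831/2932, d=(M5−M4)/(6·1)=-10831/8796, b=Δ4−h4·(2M4+M5)/6=2363/4398
t_q=13/4 → seg 1, τ=9/4; S=5+6019/2199·τ+-2488/733·τ²+1412/2199·τ³=15119/11728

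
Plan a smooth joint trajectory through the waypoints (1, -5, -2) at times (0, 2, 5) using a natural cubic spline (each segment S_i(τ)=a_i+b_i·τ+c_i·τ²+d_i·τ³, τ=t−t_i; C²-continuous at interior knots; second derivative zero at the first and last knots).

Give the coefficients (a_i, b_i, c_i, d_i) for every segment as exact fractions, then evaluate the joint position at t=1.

  seg 0: a=1 b=-19/5 c=0 d=1/5
  seg 1: a=-5 b=-7/5 c=6/5 d=-2/15
S(1) = -13/5

Δ: Δ0=-3, Δ1=1
row 1: diag=10, rhs=24; c'=3/10, d'=12/5
back: M1=12/5
M: M0=0, M1=12/5, M2=0
seg 0: a=1, c=M0/2=0, d=(M1−M0)/(6·2)=1/5, b=Δ0−h0·(2M0+M1)/6=-19/5
seg 1: a=-5, c=M1/2=6/5, d=(M2−M1)/(6·3)=-2/15, b=Δ1−h1·(2M1+M2)/6=-7/5
t_q=1 → seg 0, τ=1; S=1+-19/5·τ+0·τ²+1/5·τ³=-13/5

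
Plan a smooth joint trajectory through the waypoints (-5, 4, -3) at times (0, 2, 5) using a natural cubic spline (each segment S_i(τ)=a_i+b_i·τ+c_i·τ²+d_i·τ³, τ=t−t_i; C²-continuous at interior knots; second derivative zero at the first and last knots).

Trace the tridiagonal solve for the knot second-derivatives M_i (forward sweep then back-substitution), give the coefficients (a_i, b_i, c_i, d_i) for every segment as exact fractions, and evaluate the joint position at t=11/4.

  seg 0: a=-5 b=88/15 c=0 d=-41/120
  seg 1: a=4 b=53/30 c=-41/20 d=41/180
S(11/4) = 5463/1280

Δ: Δ0=9/2, Δ1=-7/3
row 1: diag=10, rhs=-41; c'=3/10, d'=-41/10
back: M1=-41/10
M: M0=0, M1=-41/10, M2=0
seg 0: a=-5, c=M0/2=0, d=(M1−M0)/(6·2)=-41/120, b=Δ0−h0·(2M0+M1)/6=88/15
seg 1: a=4, c=M1/2=-41/20, d=(M2−M1)/(6·3)=41/180, b=Δ1−h1·(2M1+M2)/6=53/30
t_q=11/4 → seg 1, τ=3/4; S=4+53/30·τ+-41/20·τ²+41/180·τ³=5463/1280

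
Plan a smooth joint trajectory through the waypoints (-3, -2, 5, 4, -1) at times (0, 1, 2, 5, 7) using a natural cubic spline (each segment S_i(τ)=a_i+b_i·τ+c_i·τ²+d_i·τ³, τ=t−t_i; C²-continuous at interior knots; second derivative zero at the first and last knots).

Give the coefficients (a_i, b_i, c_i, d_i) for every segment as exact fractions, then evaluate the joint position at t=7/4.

Δ: Δ0=1, Δ1=7, Δ2=-1/3, Δ3=-5/2
row 1: diag=4, rhs=36; c'=1/4, d'=9
row 2: denom=8−1·1/4=31/4; d'=(-44−1·9)/(31/4)=-212/31
row 3: denom=10−3·12/31=274/31; d'=(-13−3·-212/31)/(274/31)=233/274
back: M3=233/274
back: M2=-212/31−12/31·233/274=-982/137
back: M1=9−1/4·-982/137=2957/274
M: M0=0, M1=2957/274, M2=-982/137, M3=233/274, M4=0
seg 0: a=-3, c=M0/2=0, d=(M1−M0)/(6·1)=2957/1644, b=Δ0−h0·(2M0+M1)/6=-1313/1644
seg 1: a=-2, c=M1/2=2957/548, d=(M2−M1)/(6·1)=-4921/1644, b=Δ1−h1·(2M1+M2)/6=3779/822
seg 2: a=5, c=M2/2=-491/137, d=(M3−M2)/(6·3)=2197/4932, b=Δ2−h2·(2M2+M3)/6=10537/1644
seg 3: a=4, c=M3/2=233/548, d=(M4−M3)/(6·2)=-233/3288, b=Δ3−h3·(2M3+M4)/6=-2521/822
t_q=7/4 → seg 1, τ=3/4; S=-2+3779/822·τ+2957/548·τ²+-4921/1644·τ³=112947/35072

  seg 0: a=-3 b=-1313/1644 c=0 d=2957/1644
  seg 1: a=-2 b=3779/822 c=2957/548 d=-4921/1644
  seg 2: a=5 b=10537/1644 c=-491/137 d=2197/4932
  seg 3: a=4 b=-2521/822 c=233/548 d=-233/3288
S(7/4) = 112947/35072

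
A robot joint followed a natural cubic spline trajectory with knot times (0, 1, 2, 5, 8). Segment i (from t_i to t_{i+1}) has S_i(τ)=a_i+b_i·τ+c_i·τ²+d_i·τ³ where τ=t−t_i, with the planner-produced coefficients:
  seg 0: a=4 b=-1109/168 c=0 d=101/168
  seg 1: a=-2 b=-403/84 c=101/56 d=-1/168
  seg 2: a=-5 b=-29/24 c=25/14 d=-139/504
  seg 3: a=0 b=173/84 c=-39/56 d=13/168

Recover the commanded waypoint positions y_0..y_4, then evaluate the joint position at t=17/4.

y_0 = S_0(0) = a_0 = 4
y_1 = S_1(0) = a_1 = -2
y_2 = S_2(0) = a_2 = -5
y_3 = S_3(0) = a_3 = 0
y_4 = S_3(3) = 2
t_q=17/4 is in segment 2 (τ=9/4); S_2(τ)=-6523/3584

y_0=4 y_1=-2 y_2=-5 y_3=0 y_4=2
S(17/4) = -6523/3584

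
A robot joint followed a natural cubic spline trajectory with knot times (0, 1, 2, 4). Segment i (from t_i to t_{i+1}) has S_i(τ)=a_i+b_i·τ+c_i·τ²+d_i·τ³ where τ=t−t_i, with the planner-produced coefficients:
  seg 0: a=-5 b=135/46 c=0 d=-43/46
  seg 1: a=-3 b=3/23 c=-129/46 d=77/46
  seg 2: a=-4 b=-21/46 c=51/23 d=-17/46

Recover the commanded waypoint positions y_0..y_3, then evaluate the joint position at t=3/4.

y_0=-5 y_1=-3 y_2=-4 y_3=1
S(3/4) = -9401/2944

y_0 = S_0(0) = a_0 = -5
y_1 = S_1(0) = a_1 = -3
y_2 = S_2(0) = a_2 = -4
y_3 = S_2(2) = 1
t_q=3/4 is in segment 0 (τ=3/4); S_0(τ)=-9401/2944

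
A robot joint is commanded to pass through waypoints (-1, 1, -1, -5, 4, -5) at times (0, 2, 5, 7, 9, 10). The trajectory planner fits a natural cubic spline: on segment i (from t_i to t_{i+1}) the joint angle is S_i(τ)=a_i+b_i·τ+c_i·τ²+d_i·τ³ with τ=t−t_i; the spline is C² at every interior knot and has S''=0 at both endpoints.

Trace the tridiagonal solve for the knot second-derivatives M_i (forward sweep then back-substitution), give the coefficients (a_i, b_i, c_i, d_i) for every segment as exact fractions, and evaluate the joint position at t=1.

Δ: Δ0=1, Δ1=-2/3, Δ2=-2, Δ3=9/2, Δ4=-9
row 1: diag=10, rhs=-10; c'=3/10, d'=-1
row 2: denom=10−3·3/10=91/10; d'=(-8−3·-1)/(91/10)=-50/91
row 3: denom=8−2·20/91=688/91; d'=(39−2·-50/91)/(688/91)=3649/688
row 4: denom=6−2·91/344=941/172; d'=(-81−2·3649/688)/(941/172)=-31513/1882
back: M4=-31513/1882
back: M3=3649/688−91/344·-31513/1882=9159/941
back: M2=-50/91−20/91·9159/941=-2530/941
back: M1=-1−3/10·-2530/941=-182/941
M: M0=0, M1=-182/941, M2=-2530/941, M3=9159/941, M4=-31513/1882, M5=0
seg 0: a=-1, c=M0/2=0, d=(M1−M0)/(6·2)=-91/5646, b=Δ0−h0·(2M0+M1)/6=3005/2823
seg 1: a=1, c=M1/2=-91/941, d=(M2−M1)/(6·3)=-1174/8469, b=Δ1−h1·(2M1+M2)/6=2459/2823
seg 2: a=-1, c=M2/2=-1265/941, d=(M3−M2)/(6·2)=11689/11292, b=Δ2−h2·(2M2+M3)/6=-9745/2823
seg 3: a=-5, c=M3/2=9159/1882, d=(M4−M3)/(6·2)=-49831/22584, b=Δ3−h3·(2M3+M4)/6=10142/2823
seg 4: a=4, c=M4/2=-31513/3764, d=(M5−M4)/(6·1)=31513/11292, b=Δ4−h4·(2M4+M5)/6=-19301/5646
t_q=1 → seg 0, τ=1; S=-1+3005/2823·τ+0·τ²+-91/5646·τ³=91/1882

  seg 0: a=-1 b=3005/2823 c=0 d=-91/5646
  seg 1: a=1 b=2459/2823 c=-91/941 d=-1174/8469
  seg 2: a=-1 b=-9745/2823 c=-1265/941 d=11689/11292
  seg 3: a=-5 b=10142/2823 c=9159/1882 d=-49831/22584
  seg 4: a=4 b=-19301/5646 c=-31513/3764 d=31513/11292
S(1) = 91/1882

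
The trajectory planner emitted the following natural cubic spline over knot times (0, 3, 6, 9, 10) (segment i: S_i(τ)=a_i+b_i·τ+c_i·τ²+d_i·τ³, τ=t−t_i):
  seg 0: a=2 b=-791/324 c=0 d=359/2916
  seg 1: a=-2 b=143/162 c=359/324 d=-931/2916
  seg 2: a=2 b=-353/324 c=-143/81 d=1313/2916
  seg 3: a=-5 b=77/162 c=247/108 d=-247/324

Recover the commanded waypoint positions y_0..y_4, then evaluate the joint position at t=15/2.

y_0=2 y_1=-2 y_2=2 y_3=-5 y_4=-3
S(15/2) = -601/288

y_0 = S_0(0) = a_0 = 2
y_1 = S_1(0) = a_1 = -2
y_2 = S_2(0) = a_2 = 2
y_3 = S_3(0) = a_3 = -5
y_4 = S_3(1) = -3
t_q=15/2 is in segment 2 (τ=3/2); S_2(τ)=-601/288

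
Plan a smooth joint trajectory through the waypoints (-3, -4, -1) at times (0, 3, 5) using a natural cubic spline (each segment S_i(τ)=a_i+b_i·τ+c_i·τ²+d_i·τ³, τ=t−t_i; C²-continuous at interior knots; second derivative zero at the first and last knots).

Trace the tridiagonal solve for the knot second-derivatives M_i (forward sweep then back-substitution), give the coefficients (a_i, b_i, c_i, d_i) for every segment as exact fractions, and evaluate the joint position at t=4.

Δ: Δ0=-1/3, Δ1=3/2
row 1: diag=10, rhs=11; c'=1/5, d'=11/10
back: M1=11/10
M: M0=0, M1=11/10, M2=0
seg 0: a=-3, c=M0/2=0, d=(M1−M0)/(6·3)=11/180, b=Δ0−h0·(2M0+M1)/6=-53/60
seg 1: a=-4, c=M1/2=11/20, d=(M2−M1)/(6·2)=-11/120, b=Δ1−h1·(2M1+M2)/6=23/30
t_q=4 → seg 1, τ=1; S=-4+23/30·τ+11/20·τ²+-11/120·τ³=-111/40

  seg 0: a=-3 b=-53/60 c=0 d=11/180
  seg 1: a=-4 b=23/30 c=11/20 d=-11/120
S(4) = -111/40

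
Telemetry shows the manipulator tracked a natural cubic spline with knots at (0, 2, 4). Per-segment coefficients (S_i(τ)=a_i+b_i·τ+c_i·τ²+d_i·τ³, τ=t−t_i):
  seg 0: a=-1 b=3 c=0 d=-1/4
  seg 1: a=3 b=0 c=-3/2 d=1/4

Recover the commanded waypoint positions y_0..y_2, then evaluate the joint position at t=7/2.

y_0=-1 y_1=3 y_2=-1
S(7/2) = 15/32

y_0 = S_0(0) = a_0 = -1
y_1 = S_1(0) = a_1 = 3
y_2 = S_1(2) = -1
t_q=7/2 is in segment 1 (τ=3/2); S_1(τ)=15/32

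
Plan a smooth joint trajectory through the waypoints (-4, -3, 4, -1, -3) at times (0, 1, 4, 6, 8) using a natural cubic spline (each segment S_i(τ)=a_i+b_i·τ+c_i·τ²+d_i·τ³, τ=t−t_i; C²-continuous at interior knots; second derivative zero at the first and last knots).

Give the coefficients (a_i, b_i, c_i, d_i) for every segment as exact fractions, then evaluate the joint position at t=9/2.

  seg 0: a=-4 b=929/1608 c=0 d=679/1608
  seg 1: a=-3 b=1483/804 c=679/536 d=-1775/4824
  seg 2: a=4 b=-787/1608 c=-137/67 d=3343/6432
  seg 3: a=-1 b=-1955/804 c=1151/1072 d=-1151/6432
S(9/2) = 56757/17152

Δ: Δ0=1, Δ1=7/3, Δ2=-5/2, Δ3=-1
row 1: diag=8, rhs=8; c'=3/8, d'=1
row 2: denom=10−3·3/8=71/8; d'=(-29−3·1)/(71/8)=-256/71
row 3: denom=8−2·16/71=536/71; d'=(9−2·-256/71)/(536/71)=1151/536
back: M3=1151/536
back: M2=-256/71−16/71·1151/536=-274/67
back: M1=1−3/8·-274/67=679/268
M: M0=0, M1=679/268, M2=-274/67, M3=1151/536, M4=0
seg 0: a=-4, c=M0/2=0, d=(M1−M0)/(6·1)=679/1608, b=Δ0−h0·(2M0+M1)/6=929/1608
seg 1: a=-3, c=M1/2=679/536, d=(M2−M1)/(6·3)=-1775/4824, b=Δ1−h1·(2M1+M2)/6=1483/804
seg 2: a=4, c=M2/2=-137/67, d=(M3−M2)/(6·2)=3343/6432, b=Δ2−h2·(2M2+M3)/6=-787/1608
seg 3: a=-1, c=M3/2=1151/1072, d=(M4−M3)/(6·2)=-1151/6432, b=Δ3−h3·(2M3+M4)/6=-1955/804
t_q=9/2 → seg 2, τ=1/2; S=4+-787/1608·τ+-137/67·τ²+3343/6432·τ³=56757/17152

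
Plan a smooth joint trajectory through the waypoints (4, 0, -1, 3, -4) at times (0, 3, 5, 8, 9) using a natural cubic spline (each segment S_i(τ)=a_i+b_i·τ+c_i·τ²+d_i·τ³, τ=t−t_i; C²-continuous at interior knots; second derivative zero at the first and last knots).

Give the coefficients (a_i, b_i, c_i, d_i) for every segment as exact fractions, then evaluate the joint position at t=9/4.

  seg 0: a=4 b=-1687/1356 c=0 d=-121/12204
  seg 1: a=0 b=-1025/678 c=-121/1356 d=269/904
  seg 2: a=-1 b=577/339 c=575/339 d=-1850/3051
  seg 3: a=3 b=-1523/339 c=-425/113 d=425/339
S(9/4) = 31469/28928

Δ: Δ0=-4/3, Δ1=-1/2, Δ2=4/3, Δ3=-7
row 1: diag=10, rhs=5; c'=1/5, d'=1/2
row 2: denom=10−2·1/5=48/5; d'=(11−2·1/2)/(48/5)=25/24
row 3: denom=8−3·5/16=113/16; d'=(-50−3·25/24)/(113/16)=-850/113
back: M3=-850/113
back: M2=25/24−5/16·-850/113=1150/339
back: M1=1/2−1/5·1150/339=-121/678
M: M0=0, M1=-121/678, M2=1150/339, M3=-850/113, M4=0
seg 0: a=4, c=M0/2=0, d=(M1−M0)/(6·3)=-121/12204, b=Δ0−h0·(2M0+M1)/6=-1687/1356
seg 1: a=0, c=M1/2=-121/1356, d=(M2−M1)/(6·2)=269/904, b=Δ1−h1·(2M1+M2)/6=-1025/678
seg 2: a=-1, c=M2/2=575/339, d=(M3−M2)/(6·3)=-1850/3051, b=Δ2−h2·(2M2+M3)/6=577/339
seg 3: a=3, c=M3/2=-425/113, d=(M4−M3)/(6·1)=425/339, b=Δ3−h3·(2M3+M4)/6=-1523/339
t_q=9/4 → seg 0, τ=9/4; S=4+-1687/1356·τ+0·τ²+-121/12204·τ³=31469/28928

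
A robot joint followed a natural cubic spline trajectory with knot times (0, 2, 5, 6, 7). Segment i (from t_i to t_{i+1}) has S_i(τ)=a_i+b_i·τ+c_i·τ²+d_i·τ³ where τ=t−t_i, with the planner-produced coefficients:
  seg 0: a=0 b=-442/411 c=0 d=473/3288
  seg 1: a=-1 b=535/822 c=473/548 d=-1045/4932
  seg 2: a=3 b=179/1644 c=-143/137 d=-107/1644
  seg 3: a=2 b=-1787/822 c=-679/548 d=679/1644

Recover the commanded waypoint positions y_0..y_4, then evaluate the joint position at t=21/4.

y_0=0 y_1=-1 y_2=3 y_3=2 y_4=-1
S(21/4) = 103847/35072

y_0 = S_0(0) = a_0 = 0
y_1 = S_1(0) = a_1 = -1
y_2 = S_2(0) = a_2 = 3
y_3 = S_3(0) = a_3 = 2
y_4 = S_3(1) = -1
t_q=21/4 is in segment 2 (τ=1/4); S_2(τ)=103847/35072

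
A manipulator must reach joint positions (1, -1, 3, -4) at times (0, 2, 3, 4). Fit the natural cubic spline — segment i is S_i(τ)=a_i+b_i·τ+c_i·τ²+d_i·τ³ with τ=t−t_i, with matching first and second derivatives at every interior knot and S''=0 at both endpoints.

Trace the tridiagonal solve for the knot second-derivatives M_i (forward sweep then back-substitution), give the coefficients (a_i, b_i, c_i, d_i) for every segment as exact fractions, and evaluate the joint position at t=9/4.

Δ: Δ0=-1, Δ1=4, Δ2=-7
row 1: diag=6, rhs=30; c'=1/6, d'=5
row 2: denom=4−1·1/6=23/6; d'=(-66−1·5)/(23/6)=-426/23
back: M2=-426/23
back: M1=5−1/6·-426/23=186/23
M: M0=0, M1=186/23, M2=-426/23, M3=0
seg 0: a=1, c=M0/2=0, d=(M1−M0)/(6·2)=31/46, b=Δ0−h0·(2M0+M1)/6=-85/23
seg 1: a=-1, c=M1/2=93/23, d=(M2−M1)/(6·1)=-102/23, b=Δ1−h1·(2M1+M2)/6=101/23
seg 2: a=3, c=M2/2=-213/23, d=(M3−M2)/(6·1)=71/23, b=Δ2−h2·(2M2+M3)/6=-19/23
t_q=9/4 → seg 1, τ=1/4; S=-1+101/23·τ+93/23·τ²+-102/23·τ³=9/32

  seg 0: a=1 b=-85/23 c=0 d=31/46
  seg 1: a=-1 b=101/23 c=93/23 d=-102/23
  seg 2: a=3 b=-19/23 c=-213/23 d=71/23
S(9/4) = 9/32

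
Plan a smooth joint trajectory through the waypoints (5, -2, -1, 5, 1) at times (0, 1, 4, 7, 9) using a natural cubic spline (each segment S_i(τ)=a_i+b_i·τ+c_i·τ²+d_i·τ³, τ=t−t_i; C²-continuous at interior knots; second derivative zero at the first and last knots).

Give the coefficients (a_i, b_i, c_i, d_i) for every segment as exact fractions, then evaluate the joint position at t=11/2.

  seg 0: a=5 b=-451/57 c=0 d=52/57
  seg 1: a=-2 b=-295/57 c=52/19 d=-154/513
  seg 2: a=-1 b=179/57 c=2/57 d=-71/513
  seg 3: a=5 b=-22/57 c=-23/19 d=23/114
S(11/2) = 505/152

Δ: Δ0=-7, Δ1=1/3, Δ2=2, Δ3=-2
row 1: diag=8, rhs=44; c'=3/8, d'=11/2
row 2: denom=12−3·3/8=87/8; d'=(10−3·11/2)/(87/8)=-52/87
row 3: denom=10−3·8/29=266/29; d'=(-24−3·-52/87)/(266/29)=-46/19
back: M3=-46/19
back: M2=-52/87−8/29·-46/19=4/57
back: M1=11/2−3/8·4/57=104/19
M: M0=0, M1=104/19, M2=4/57, M3=-46/19, M4=0
seg 0: a=5, c=M0/2=0, d=(M1−M0)/(6·1)=52/57, b=Δ0−h0·(2M0+M1)/6=-451/57
seg 1: a=-2, c=M1/2=52/19, d=(M2−M1)/(6·3)=-154/513, b=Δ1−h1·(2M1+M2)/6=-295/57
seg 2: a=-1, c=M2/2=2/57, d=(M3−M2)/(6·3)=-71/513, b=Δ2−h2·(2M2+M3)/6=179/57
seg 3: a=5, c=M3/2=-23/19, d=(M4−M3)/(6·2)=23/114, b=Δ3−h3·(2M3+M4)/6=-22/57
t_q=11/2 → seg 2, τ=3/2; S=-1+179/57·τ+2/57·τ²+-71/513·τ³=505/152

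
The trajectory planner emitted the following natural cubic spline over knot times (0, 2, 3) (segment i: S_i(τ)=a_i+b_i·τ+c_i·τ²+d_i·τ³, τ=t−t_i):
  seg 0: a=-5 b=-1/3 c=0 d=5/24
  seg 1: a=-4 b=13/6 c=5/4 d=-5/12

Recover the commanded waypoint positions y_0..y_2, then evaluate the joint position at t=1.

y_0 = S_0(0) = a_0 = -5
y_1 = S_1(0) = a_1 = -4
y_2 = S_1(1) = -1
t_q=1 is in segment 0 (τ=1); S_0(τ)=-41/8

y_0=-5 y_1=-4 y_2=-1
S(1) = -41/8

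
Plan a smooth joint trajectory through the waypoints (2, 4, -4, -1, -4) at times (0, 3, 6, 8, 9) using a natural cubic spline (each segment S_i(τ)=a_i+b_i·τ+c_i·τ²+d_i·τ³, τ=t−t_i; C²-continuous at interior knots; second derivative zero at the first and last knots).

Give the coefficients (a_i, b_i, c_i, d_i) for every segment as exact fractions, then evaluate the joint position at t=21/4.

Δ: Δ0=2/3, Δ1=-8/3, Δ2=3/2, Δ3=-3
row 1: diag=12, rhs=-20; c'=1/4, d'=-5/3
row 2: denom=10−3·1/4=37/4; d'=(25−3·-5/3)/(37/4)=120/37
row 3: denom=6−2·8/37=206/37; d'=(-27−2·120/37)/(206/37)=-1239/206
back: M3=-1239/206
back: M2=120/37−8/37·-1239/206=468/103
back: M1=-5/3−1/4·468/103=-866/309
M: M0=0, M1=-866/309, M2=468/103, M3=-1239/206, M4=0
seg 0: a=2, c=M0/2=0, d=(M1−M0)/(6·3)=-433/2781, b=Δ0−h0·(2M0+M1)/6=213/103
seg 1: a=4, c=M1/2=-433/309, d=(M2−M1)/(6·3)=1135/2781, b=Δ1−h1·(2M1+M2)/6=-220/103
seg 2: a=-4, c=M2/2=234/103, d=(M3−M2)/(6·2)=-725/824, b=Δ2−h2·(2M2+M3)/6=49/103
seg 3: a=-1, c=M3/2=-1239/412, d=(M4−M3)/(6·1)=413/412, b=Δ3−h3·(2M3+M4)/6=-205/206
t_q=21/4 → seg 1, τ=9/4; S=4+-220/103·τ+-433/309·τ²+1135/2781·τ³=-21431/6592

  seg 0: a=2 b=213/103 c=0 d=-433/2781
  seg 1: a=4 b=-220/103 c=-433/309 d=1135/2781
  seg 2: a=-4 b=49/103 c=234/103 d=-725/824
  seg 3: a=-1 b=-205/206 c=-1239/412 d=413/412
S(21/4) = -21431/6592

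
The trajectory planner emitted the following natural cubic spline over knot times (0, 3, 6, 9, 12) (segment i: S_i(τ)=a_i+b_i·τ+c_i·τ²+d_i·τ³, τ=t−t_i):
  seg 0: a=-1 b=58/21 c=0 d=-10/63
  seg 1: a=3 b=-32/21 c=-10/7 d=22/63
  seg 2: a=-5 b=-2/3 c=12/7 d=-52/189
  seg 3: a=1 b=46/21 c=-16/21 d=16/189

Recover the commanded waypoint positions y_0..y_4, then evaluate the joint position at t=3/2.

y_0=-1 y_1=3 y_2=-5 y_3=1 y_4=3
S(3/2) = 73/28

y_0 = S_0(0) = a_0 = -1
y_1 = S_1(0) = a_1 = 3
y_2 = S_2(0) = a_2 = -5
y_3 = S_3(0) = a_3 = 1
y_4 = S_3(3) = 3
t_q=3/2 is in segment 0 (τ=3/2); S_0(τ)=73/28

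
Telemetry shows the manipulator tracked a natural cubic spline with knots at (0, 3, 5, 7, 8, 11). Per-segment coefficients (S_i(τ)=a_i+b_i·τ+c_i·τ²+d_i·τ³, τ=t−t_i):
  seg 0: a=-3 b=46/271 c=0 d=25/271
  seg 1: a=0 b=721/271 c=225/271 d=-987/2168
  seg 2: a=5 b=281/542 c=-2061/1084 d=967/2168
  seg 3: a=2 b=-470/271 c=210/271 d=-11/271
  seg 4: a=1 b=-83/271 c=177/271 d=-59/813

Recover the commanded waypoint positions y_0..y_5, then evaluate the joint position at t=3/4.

y_0=-3 y_1=0 y_2=5 y_3=2 y_4=1 y_5=4
S(3/4) = -49149/17344

y_0 = S_0(0) = a_0 = -3
y_1 = S_1(0) = a_1 = 0
y_2 = S_2(0) = a_2 = 5
y_3 = S_3(0) = a_3 = 2
y_4 = S_4(0) = a_4 = 1
y_5 = S_4(3) = 4
t_q=3/4 is in segment 0 (τ=3/4); S_0(τ)=-49149/17344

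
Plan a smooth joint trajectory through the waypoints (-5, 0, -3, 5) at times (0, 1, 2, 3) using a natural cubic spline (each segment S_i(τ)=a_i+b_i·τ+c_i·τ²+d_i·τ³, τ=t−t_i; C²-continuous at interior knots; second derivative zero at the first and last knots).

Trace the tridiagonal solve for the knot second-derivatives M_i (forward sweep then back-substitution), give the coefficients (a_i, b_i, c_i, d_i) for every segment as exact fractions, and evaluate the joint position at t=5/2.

  seg 0: a=-5 b=118/15 c=0 d=-43/15
  seg 1: a=0 b=-11/15 c=-43/5 d=19/3
  seg 2: a=-3 b=16/15 c=52/5 d=-52/15
S(5/2) = -3/10

Δ: Δ0=5, Δ1=-3, Δ2=8
row 1: diag=4, rhs=-48; c'=1/4, d'=-12
row 2: denom=4−1·1/4=15/4; d'=(66−1·-12)/(15/4)=104/5
back: M2=104/5
back: M1=-12−1/4·104/5=-86/5
M: M0=0, M1=-86/5, M2=104/5, M3=0
seg 0: a=-5, c=M0/2=0, d=(M1−M0)/(6·1)=-43/15, b=Δ0−h0·(2M0+M1)/6=118/15
seg 1: a=0, c=M1/2=-43/5, d=(M2−M1)/(6·1)=19/3, b=Δ1−h1·(2M1+M2)/6=-11/15
seg 2: a=-3, c=M2/2=52/5, d=(M3−M2)/(6·1)=-52/15, b=Δ2−h2·(2M2+M3)/6=16/15
t_q=5/2 → seg 2, τ=1/2; S=-3+16/15·τ+52/5·τ²+-52/15·τ³=-3/10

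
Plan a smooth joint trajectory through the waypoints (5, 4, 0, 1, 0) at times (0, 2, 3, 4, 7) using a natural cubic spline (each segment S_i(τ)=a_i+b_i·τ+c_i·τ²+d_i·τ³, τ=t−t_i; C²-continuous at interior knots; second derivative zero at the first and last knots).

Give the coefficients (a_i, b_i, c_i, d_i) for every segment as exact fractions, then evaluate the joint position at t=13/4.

  seg 0: a=5 b=316/267 c=0 d=-899/2136
  seg 1: a=4 b=-2065/534 c=-899/356 d=2555/1068
  seg 2: a=0 b=-1859/1068 c=414/89 d=-2041/1068
  seg 3: a=1 b=977/534 c=-385/356 d=385/3204
S(13/4) = -3971/22784

Δ: Δ0=-1/2, Δ1=-4, Δ2=1, Δ3=-1/3
row 1: diag=6, rhs=-21; c'=1/6, d'=-7/2
row 2: denom=4−1·1/6=23/6; d'=(30−1·-7/2)/(23/6)=201/23
row 3: denom=8−1·6/23=178/23; d'=(-8−1·201/23)/(178/23)=-385/178
back: M3=-385/178
back: M2=201/23−6/23·-385/178=828/89
back: M1=-7/2−1/6·828/89=-899/178
M: M0=0, M1=-899/178, M2=828/89, M3=-385/178, M4=0
seg 0: a=5, c=M0/2=0, d=(M1−M0)/(6·2)=-899/2136, b=Δ0−h0·(2M0+M1)/6=316/267
seg 1: a=4, c=M1/2=-899/356, d=(M2−M1)/(6·1)=2555/1068, b=Δ1−h1·(2M1+M2)/6=-2065/534
seg 2: a=0, c=M2/2=414/89, d=(M3−M2)/(6·1)=-2041/1068, b=Δ2−h2·(2M2+M3)/6=-1859/1068
seg 3: a=1, c=M3/2=-385/356, d=(M4−M3)/(6·3)=385/3204, b=Δ3−h3·(2M3+M4)/6=977/534
t_q=13/4 → seg 2, τ=1/4; S=0+-1859/1068·τ+414/89·τ²+-2041/1068·τ³=-3971/22784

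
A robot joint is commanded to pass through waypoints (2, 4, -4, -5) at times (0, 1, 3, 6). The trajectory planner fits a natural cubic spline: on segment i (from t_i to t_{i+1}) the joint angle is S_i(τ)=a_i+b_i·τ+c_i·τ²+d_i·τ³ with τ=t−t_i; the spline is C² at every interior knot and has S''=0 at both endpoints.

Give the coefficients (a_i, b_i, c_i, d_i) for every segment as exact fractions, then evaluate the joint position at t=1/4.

Δ: Δ0=2, Δ1=-4, Δ2=-1/3
row 1: diag=6, rhs=-36; c'=1/3, d'=-6
row 2: denom=10−2·1/3=28/3; d'=(22−2·-6)/(28/3)=51/14
back: M2=51/14
back: M1=-6−1/3·51/14=-101/14
M: M0=0, M1=-101/14, M2=51/14, M3=0
seg 0: a=2, c=M0/2=0, d=(M1−M0)/(6·1)=-101/84, b=Δ0−h0·(2M0+M1)/6=269/84
seg 1: a=4, c=M1/2=-101/28, d=(M2−M1)/(6·2)=19/21, b=Δ1−h1·(2M1+M2)/6=-17/42
seg 2: a=-4, c=M2/2=51/28, d=(M3−M2)/(6·3)=-17/84, b=Δ2−h2·(2M2+M3)/6=-167/42
t_q=1/4 → seg 0, τ=1/4; S=2+269/84·τ+0·τ²+-101/84·τ³=4985/1792

  seg 0: a=2 b=269/84 c=0 d=-101/84
  seg 1: a=4 b=-17/42 c=-101/28 d=19/21
  seg 2: a=-4 b=-167/42 c=51/28 d=-17/84
S(1/4) = 4985/1792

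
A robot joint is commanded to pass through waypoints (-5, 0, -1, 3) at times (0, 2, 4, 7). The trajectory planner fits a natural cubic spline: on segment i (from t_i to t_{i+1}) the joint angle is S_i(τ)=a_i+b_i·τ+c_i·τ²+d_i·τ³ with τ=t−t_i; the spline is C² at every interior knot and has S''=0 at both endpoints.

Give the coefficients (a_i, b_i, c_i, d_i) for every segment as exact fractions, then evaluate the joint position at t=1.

  seg 0: a=-5 b=193/57 c=0 d=-101/456
  seg 1: a=0 b=83/114 c=-101/76 d=163/456
  seg 2: a=-1 b=-17/57 c=31/38 d=-31/342
S(1) = -279/152

Δ: Δ0=5/2, Δ1=-1/2, Δ2=4/3
row 1: diag=8, rhs=-18; c'=1/4, d'=-9/4
row 2: denom=10−2·1/4=19/2; d'=(11−2·-9/4)/(19/2)=31/19
back: M2=31/19
back: M1=-9/4−1/4·31/19=-101/38
M: M0=0, M1=-101/38, M2=31/19, M3=0
seg 0: a=-5, c=M0/2=0, d=(M1−M0)/(6·2)=-101/456, b=Δ0−h0·(2M0+M1)/6=193/57
seg 1: a=0, c=M1/2=-101/76, d=(M2−M1)/(6·2)=163/456, b=Δ1−h1·(2M1+M2)/6=83/114
seg 2: a=-1, c=M2/2=31/38, d=(M3−M2)/(6·3)=-31/342, b=Δ2−h2·(2M2+M3)/6=-17/57
t_q=1 → seg 0, τ=1; S=-5+193/57·τ+0·τ²+-101/456·τ³=-279/152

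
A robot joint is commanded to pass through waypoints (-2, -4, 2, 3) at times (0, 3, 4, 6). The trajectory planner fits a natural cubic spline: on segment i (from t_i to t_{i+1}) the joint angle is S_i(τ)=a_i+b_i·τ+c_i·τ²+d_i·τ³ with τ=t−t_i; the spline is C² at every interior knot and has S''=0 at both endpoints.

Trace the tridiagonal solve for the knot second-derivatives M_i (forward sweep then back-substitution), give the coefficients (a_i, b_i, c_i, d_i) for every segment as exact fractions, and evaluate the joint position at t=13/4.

  seg 0: a=-2 b=-1007/282 c=0 d=91/282
  seg 1: a=-4 b=725/141 c=273/94 d=-577/282
  seg 2: a=2 b=1357/282 c=-152/47 d=76/141
S(13/4) = -15431/6016

Δ: Δ0=-2/3, Δ1=6, Δ2=1/2
row 1: diag=8, rhs=40; c'=1/8, d'=5
row 2: denom=6−1·1/8=47/8; d'=(-33−1·5)/(47/8)=-304/47
back: M2=-304/47
back: M1=5−1/8·-304/47=273/47
M: M0=0, M1=273/47, M2=-304/47, M3=0
seg 0: a=-2, c=M0/2=0, d=(M1−M0)/(6·3)=91/282, b=Δ0−h0·(2M0+M1)/6=-1007/282
seg 1: a=-4, c=M1/2=273/94, d=(M2−M1)/(6·1)=-577/282, b=Δ1−h1·(2M1+M2)/6=725/141
seg 2: a=2, c=M2/2=-152/47, d=(M3−M2)/(6·2)=76/141, b=Δ2−h2·(2M2+M3)/6=1357/282
t_q=13/4 → seg 1, τ=1/4; S=-4+725/141·τ+273/94·τ²+-577/282·τ³=-15431/6016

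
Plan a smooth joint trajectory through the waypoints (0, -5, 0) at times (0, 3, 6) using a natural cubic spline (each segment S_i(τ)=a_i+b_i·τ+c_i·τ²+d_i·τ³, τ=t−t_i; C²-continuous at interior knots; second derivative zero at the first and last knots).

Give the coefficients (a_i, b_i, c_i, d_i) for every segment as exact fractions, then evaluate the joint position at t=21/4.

  seg 0: a=0 b=-5/2 c=0 d=5/54
  seg 1: a=-5 b=0 c=5/6 d=-5/54
S(21/4) = -235/128

Δ: Δ0=-5/3, Δ1=5/3
row 1: diag=12, rhs=20; c'=1/4, d'=5/3
back: M1=5/3
M: M0=0, M1=5/3, M2=0
seg 0: a=0, c=M0/2=0, d=(M1−M0)/(6·3)=5/54, b=Δ0−h0·(2M0+M1)/6=-5/2
seg 1: a=-5, c=M1/2=5/6, d=(M2−M1)/(6·3)=-5/54, b=Δ1−h1·(2M1+M2)/6=0
t_q=21/4 → seg 1, τ=9/4; S=-5+0·τ+5/6·τ²+-5/54·τ³=-235/128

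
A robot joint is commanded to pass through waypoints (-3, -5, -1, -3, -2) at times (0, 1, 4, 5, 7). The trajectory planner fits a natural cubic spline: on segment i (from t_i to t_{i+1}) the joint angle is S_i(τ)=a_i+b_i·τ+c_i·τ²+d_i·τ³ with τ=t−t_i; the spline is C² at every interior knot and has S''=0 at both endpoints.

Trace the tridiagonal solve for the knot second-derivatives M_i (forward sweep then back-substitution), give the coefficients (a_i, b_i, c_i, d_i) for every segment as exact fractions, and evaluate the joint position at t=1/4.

Δ: Δ0=-2, Δ1=4/3, Δ2=-2, Δ3=1/2
row 1: diag=8, rhs=20; c'=3/8, d'=5/2
row 2: denom=8−3·3/8=55/8; d'=(-20−3·5/2)/(55/8)=-4
row 3: denom=6−1·8/55=322/55; d'=(15−1·-4)/(322/55)=1045/322
back: M3=1045/322
back: M2=-4−8/55·1045/322=-720/161
back: M1=5/2−3/8·-720/161=1345/322
M: M0=0, M1=1345/322, M2=-720/161, M3=1045/322, M4=0
seg 0: a=-3, c=M0/2=0, d=(M1−M0)/(6·1)=1345/1932, b=Δ0−h0·(2M0+M1)/6=-5209/1932
seg 1: a=-5, c=M1/2=1345/644, d=(M2−M1)/(6·3)=-2785/5796, b=Δ1−h1·(2M1+M2)/6=-587/966
seg 2: a=-1, c=M2/2=-360/161, d=(M3−M2)/(6·1)=355/276, b=Δ2−h2·(2M2+M3)/6=-2029/1932
seg 3: a=-3, c=M3/2=1045/644, d=(M4−M3)/(6·2)=-1045/3864, b=Δ3−h3·(2M3+M4)/6=-1607/966
t_q=1/4 → seg 0, τ=1/4; S=-3+-5209/1932·τ+0·τ²+1345/1932·τ³=-150981/41216

  seg 0: a=-3 b=-5209/1932 c=0 d=1345/1932
  seg 1: a=-5 b=-587/966 c=1345/644 d=-2785/5796
  seg 2: a=-1 b=-2029/1932 c=-360/161 d=355/276
  seg 3: a=-3 b=-1607/966 c=1045/644 d=-1045/3864
S(1/4) = -150981/41216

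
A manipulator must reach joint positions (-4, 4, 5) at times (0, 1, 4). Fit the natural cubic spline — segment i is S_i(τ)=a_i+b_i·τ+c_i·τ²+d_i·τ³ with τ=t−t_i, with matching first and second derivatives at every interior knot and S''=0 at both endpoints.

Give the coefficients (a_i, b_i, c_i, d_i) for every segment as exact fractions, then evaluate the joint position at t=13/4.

  seg 0: a=-4 b=215/24 c=0 d=-23/24
  seg 1: a=4 b=73/12 c=-23/8 d=23/72
S(13/4) = 3467/512

Δ: Δ0=8, Δ1=1/3
row 1: diag=8, rhs=-46; c'=3/8, d'=-23/4
back: M1=-23/4
M: M0=0, M1=-23/4, M2=0
seg 0: a=-4, c=M0/2=0, d=(M1−M0)/(6·1)=-23/24, b=Δ0−h0·(2M0+M1)/6=215/24
seg 1: a=4, c=M1/2=-23/8, d=(M2−M1)/(6·3)=23/72, b=Δ1−h1·(2M1+M2)/6=73/12
t_q=13/4 → seg 1, τ=9/4; S=4+73/12·τ+-23/8·τ²+23/72·τ³=3467/512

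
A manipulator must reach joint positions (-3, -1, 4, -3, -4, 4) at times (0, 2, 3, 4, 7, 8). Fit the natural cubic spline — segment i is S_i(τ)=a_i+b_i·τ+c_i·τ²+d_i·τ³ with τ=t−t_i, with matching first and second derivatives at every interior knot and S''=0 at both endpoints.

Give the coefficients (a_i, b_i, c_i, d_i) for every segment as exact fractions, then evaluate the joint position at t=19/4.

  seg 0: a=-3 b=-5567/3651 c=0 d=4609/7302
  seg 1: a=-1 b=22087/3651 c=4609/1217 d=-17659/3651
  seg 2: a=4 b=-3236/3651 c=-13050/1217 d=16829/3651
  seg 3: a=-3 b=-31049/3651 c=3779/1217 d=-1393/10953
  seg 4: a=-4 b=24436/3651 c=2386/1217 d=-2386/3651
S(19/4) = -598583/77888

Δ: Δ0=1, Δ1=5, Δ2=-7, Δ3=-1/3, Δ4=8
row 1: diag=6, rhs=24; c'=1/6, d'=4
row 2: denom=4−1·1/6=23/6; d'=(-72−1·4)/(23/6)=-456/23
row 3: denom=8−1·6/23=178/23; d'=(40−1·-456/23)/(178/23)=688/89
row 4: denom=8−3·69/178=1217/178; d'=(50−3·688/89)/(1217/178)=4772/1217
back: M4=4772/1217
back: M3=688/89−69/178·4772/1217=7558/1217
back: M2=-456/23−6/23·7558/1217=-26100/1217
back: M1=4−1/6·-26100/1217=9218/1217
M: M0=0, M1=9218/1217, M2=-26100/1217, M3=7558/1217, M4=4772/1217, M5=0
seg 0: a=-3, c=M0/2=0, d=(M1−M0)/(6·2)=4609/7302, b=Δ0−h0·(2M0+M1)/6=-5567/3651
seg 1: a=-1, c=M1/2=4609/1217, d=(M2−M1)/(6·1)=-17659/3651, b=Δ1−h1·(2M1+M2)/6=22087/3651
seg 2: a=4, c=M2/2=-13050/1217, d=(M3−M2)/(6·1)=16829/3651, b=Δ2−h2·(2M2+M3)/6=-3236/3651
seg 3: a=-3, c=M3/2=3779/1217, d=(M4−M3)/(6·3)=-1393/10953, b=Δ3−h3·(2M3+M4)/6=-31049/3651
seg 4: a=-4, c=M4/2=2386/1217, d=(M5−M4)/(6·1)=-2386/3651, b=Δ4−h4·(2M4+M5)/6=24436/3651
t_q=19/4 → seg 3, τ=3/4; S=-3+-31049/3651·τ+3779/1217·τ²+-1393/10953·τ³=-598583/77888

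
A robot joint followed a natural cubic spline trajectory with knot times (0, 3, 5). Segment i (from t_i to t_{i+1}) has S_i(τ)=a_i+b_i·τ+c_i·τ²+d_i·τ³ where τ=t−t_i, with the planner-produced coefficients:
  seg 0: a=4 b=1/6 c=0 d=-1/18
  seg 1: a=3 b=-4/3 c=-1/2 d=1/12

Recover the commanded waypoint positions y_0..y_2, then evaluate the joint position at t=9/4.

y_0=4 y_1=3 y_2=-1
S(9/4) = 479/128

y_0 = S_0(0) = a_0 = 4
y_1 = S_1(0) = a_1 = 3
y_2 = S_1(2) = -1
t_q=9/4 is in segment 0 (τ=9/4); S_0(τ)=479/128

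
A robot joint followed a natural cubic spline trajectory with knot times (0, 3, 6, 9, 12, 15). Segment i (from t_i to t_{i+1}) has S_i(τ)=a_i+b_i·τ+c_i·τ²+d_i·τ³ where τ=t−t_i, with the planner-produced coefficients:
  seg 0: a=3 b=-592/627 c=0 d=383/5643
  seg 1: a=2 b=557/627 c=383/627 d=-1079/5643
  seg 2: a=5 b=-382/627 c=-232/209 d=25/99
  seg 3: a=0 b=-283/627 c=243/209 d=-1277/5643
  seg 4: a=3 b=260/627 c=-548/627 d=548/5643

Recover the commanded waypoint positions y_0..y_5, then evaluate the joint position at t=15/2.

y_0=3 y_1=2 y_2=5 y_3=0 y_4=3 y_5=-1
S(15/2) = 371/152

y_0 = S_0(0) = a_0 = 3
y_1 = S_1(0) = a_1 = 2
y_2 = S_2(0) = a_2 = 5
y_3 = S_3(0) = a_3 = 0
y_4 = S_4(0) = a_4 = 3
y_5 = S_4(3) = -1
t_q=15/2 is in segment 2 (τ=3/2); S_2(τ)=371/152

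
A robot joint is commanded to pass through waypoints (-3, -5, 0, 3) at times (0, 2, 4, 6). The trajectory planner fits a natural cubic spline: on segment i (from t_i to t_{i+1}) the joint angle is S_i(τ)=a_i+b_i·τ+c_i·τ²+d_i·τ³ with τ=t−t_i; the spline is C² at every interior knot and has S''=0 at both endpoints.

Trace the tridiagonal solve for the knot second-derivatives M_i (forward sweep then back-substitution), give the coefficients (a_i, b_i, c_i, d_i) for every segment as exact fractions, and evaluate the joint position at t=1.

Δ: Δ0=-1, Δ1=5/2, Δ2=3/2
row 1: diag=8, rhs=21; c'=1/4, d'=21/8
row 2: denom=8−2·1/4=15/2; d'=(-6−2·21/8)/(15/2)=-3/2
back: M2=-3/2
back: M1=21/8−1/4·-3/2=3
M: M0=0, M1=3, M2=-3/2, M3=0
seg 0: a=-3, c=M0/2=0, d=(M1−M0)/(6·2)=1/4, b=Δ0−h0·(2M0+M1)/6=-2
seg 1: a=-5, c=M1/2=3/2, d=(M2−M1)/(6·2)=-3/8, b=Δ1−h1·(2M1+M2)/6=1
seg 2: a=0, c=M2/2=-3/4, d=(M3−M2)/(6·2)=1/8, b=Δ2−h2·(2M2+M3)/6=5/2
t_q=1 → seg 0, τ=1; S=-3+-2·τ+0·τ²+1/4·τ³=-19/4

  seg 0: a=-3 b=-2 c=0 d=1/4
  seg 1: a=-5 b=1 c=3/2 d=-3/8
  seg 2: a=0 b=5/2 c=-3/4 d=1/8
S(1) = -19/4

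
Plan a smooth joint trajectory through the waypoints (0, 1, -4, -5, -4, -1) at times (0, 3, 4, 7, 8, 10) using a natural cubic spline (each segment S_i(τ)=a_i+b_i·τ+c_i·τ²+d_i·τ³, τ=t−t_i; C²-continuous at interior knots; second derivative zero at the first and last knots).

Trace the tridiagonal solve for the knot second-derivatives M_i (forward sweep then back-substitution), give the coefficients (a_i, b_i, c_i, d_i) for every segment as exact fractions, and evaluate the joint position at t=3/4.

  seg 0: a=0 b=13171/5058 c=0 d=-11485/45522
  seg 1: a=1 b=-10642/2529 c=-11485/5058 d=831/562
  seg 2: a=-4 b=-21817/5058 c=5476/2529 d=-12725/45522
  seg 3: a=-5 b=2860/2529 c=-197/562 d=1111/5058
  seg 4: a=-4 b=5507/5058 c=260/843 d=-130/2529
S(3/4) = 66417/35968

Δ: Δ0=1/3, Δ1=-5, Δ2=-1/3, Δ3=1, Δ4=3/2
row 1: diag=8, rhs=-32; c'=1/8, d'=-4
row 2: denom=8−1·1/8=63/8; d'=(28−1·-4)/(63/8)=256/63
row 3: denom=8−3·8/21=48/7; d'=(8−3·256/63)/(48/7)=-11/18
row 4: denom=6−1·7/48=281/48; d'=(3−1·-11/18)/(281/48)=520/843
back: M4=520/843
back: M3=-11/18−7/48·520/843=-197/281
back: M2=256/63−8/21·-197/281=10952/2529
back: M1=-4−1/8·10952/2529=-11485/2529
M: M0=0, M1=-11485/2529, M2=10952/2529, M3=-197/281, M4=520/843, M5=0
seg 0: a=0, c=M0/2=0, d=(M1−M0)/(6·3)=-11485/45522, b=Δ0−h0·(2M0+M1)/6=13171/5058
seg 1: a=1, c=M1/2=-11485/5058, d=(M2−M1)/(6·1)=831/562, b=Δ1−h1·(2M1+M2)/6=-10642/2529
seg 2: a=-4, c=M2/2=5476/2529, d=(M3−M2)/(6·3)=-12725/45522, b=Δ2−h2·(2M2+M3)/6=-21817/5058
seg 3: a=-5, c=M3/2=-197/562, d=(M4−M3)/(6·1)=1111/5058, b=Δ3−h3·(2M3+M4)/6=2860/2529
seg 4: a=-4, c=M4/2=260/843, d=(M5−M4)/(6·2)=-130/2529, b=Δ4−h4·(2M4+M5)/6=5507/5058
t_q=3/4 → seg 0, τ=3/4; S=0+13171/5058·τ+0·τ²+-11485/45522·τ³=66417/35968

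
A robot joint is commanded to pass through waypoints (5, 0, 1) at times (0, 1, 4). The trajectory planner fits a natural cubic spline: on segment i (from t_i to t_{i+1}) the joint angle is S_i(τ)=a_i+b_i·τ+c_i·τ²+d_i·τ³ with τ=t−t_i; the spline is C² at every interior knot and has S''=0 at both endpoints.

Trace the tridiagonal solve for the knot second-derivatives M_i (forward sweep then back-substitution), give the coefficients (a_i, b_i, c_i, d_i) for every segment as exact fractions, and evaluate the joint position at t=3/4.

Δ: Δ0=-5, Δ1=1/3
row 1: diag=8, rhs=32; c'=3/8, d'=4
back: M1=4
M: M0=0, M1=4, M2=0
seg 0: a=5, c=M0/2=0, d=(M1−M0)/(6·1)=2/3, b=Δ0−h0·(2M0+M1)/6=-17/3
seg 1: a=0, c=M1/2=2, d=(M2−M1)/(6·3)=-2/9, b=Δ1−h1·(2M1+M2)/6=-11/3
t_q=3/4 → seg 0, τ=3/4; S=5+-17/3·τ+0·τ²+2/3·τ³=33/32

  seg 0: a=5 b=-17/3 c=0 d=2/3
  seg 1: a=0 b=-11/3 c=2 d=-2/9
S(3/4) = 33/32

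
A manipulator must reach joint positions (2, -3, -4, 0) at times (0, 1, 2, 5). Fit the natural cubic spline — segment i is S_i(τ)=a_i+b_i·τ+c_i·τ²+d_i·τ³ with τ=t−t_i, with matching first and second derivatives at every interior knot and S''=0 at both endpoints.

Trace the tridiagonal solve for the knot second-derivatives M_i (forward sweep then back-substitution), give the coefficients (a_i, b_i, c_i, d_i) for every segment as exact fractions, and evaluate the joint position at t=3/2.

  seg 0: a=2 b=-554/93 c=0 d=89/93
  seg 1: a=-3 b=-287/93 c=89/31 d=-73/93
  seg 2: a=-4 b=28/93 c=16/31 d=-16/279
S(3/2) = -973/248

Δ: Δ0=-5, Δ1=-1, Δ2=4/3
row 1: diag=4, rhs=24; c'=1/4, d'=6
row 2: denom=8−1·1/4=31/4; d'=(14−1·6)/(31/4)=32/31
back: M2=32/31
back: M1=6−1/4·32/31=178/31
M: M0=0, M1=178/31, M2=32/31, M3=0
seg 0: a=2, c=M0/2=0, d=(M1−M0)/(6·1)=89/93, b=Δ0−h0·(2M0+M1)/6=-554/93
seg 1: a=-3, c=M1/2=89/31, d=(M2−M1)/(6·1)=-73/93, b=Δ1−h1·(2M1+M2)/6=-287/93
seg 2: a=-4, c=M2/2=16/31, d=(M3−M2)/(6·3)=-16/279, b=Δ2−h2·(2M2+M3)/6=28/93
t_q=3/2 → seg 1, τ=1/2; S=-3+-287/93·τ+89/31·τ²+-73/93·τ³=-973/248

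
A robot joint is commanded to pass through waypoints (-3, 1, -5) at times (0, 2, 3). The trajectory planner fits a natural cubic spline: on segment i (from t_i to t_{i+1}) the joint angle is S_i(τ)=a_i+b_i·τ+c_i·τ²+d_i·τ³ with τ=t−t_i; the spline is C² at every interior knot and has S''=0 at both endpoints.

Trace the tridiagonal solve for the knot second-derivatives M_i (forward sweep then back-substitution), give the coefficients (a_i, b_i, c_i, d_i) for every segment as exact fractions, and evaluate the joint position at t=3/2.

  seg 0: a=-3 b=14/3 c=0 d=-2/3
  seg 1: a=1 b=-10/3 c=-4 d=4/3
S(3/2) = 7/4

Δ: Δ0=2, Δ1=-6
row 1: diag=6, rhs=-48; c'=1/6, d'=-8
back: M1=-8
M: M0=0, M1=-8, M2=0
seg 0: a=-3, c=M0/2=0, d=(M1−M0)/(6·2)=-2/3, b=Δ0−h0·(2M0+M1)/6=14/3
seg 1: a=1, c=M1/2=-4, d=(M2−M1)/(6·1)=4/3, b=Δ1−h1·(2M1+M2)/6=-10/3
t_q=3/2 → seg 0, τ=3/2; S=-3+14/3·τ+0·τ²+-2/3·τ³=7/4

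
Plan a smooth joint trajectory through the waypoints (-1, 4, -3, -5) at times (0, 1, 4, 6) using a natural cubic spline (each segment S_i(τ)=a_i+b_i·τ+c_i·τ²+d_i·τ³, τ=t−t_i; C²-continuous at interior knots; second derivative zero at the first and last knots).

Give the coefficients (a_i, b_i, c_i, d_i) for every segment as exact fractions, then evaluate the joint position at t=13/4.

  seg 0: a=-1 b=1297/213 c=0 d=-232/213
  seg 1: a=4 b=601/213 c=-232/71 d=110/213
  seg 2: a=-3 b=-605/213 c=98/71 d=-49/213
S(13/4) = -707/2272

Δ: Δ0=5, Δ1=-7/3, Δ2=-1
row 1: diag=8, rhs=-44; c'=3/8, d'=-11/2
row 2: denom=10−3·3/8=71/8; d'=(8−3·-11/2)/(71/8)=196/71
back: M2=196/71
back: M1=-11/2−3/8·196/71=-464/71
M: M0=0, M1=-464/71, M2=196/71, M3=0
seg 0: a=-1, c=M0/2=0, d=(M1−M0)/(6·1)=-232/213, b=Δ0−h0·(2M0+M1)/6=1297/213
seg 1: a=4, c=M1/2=-232/71, d=(M2−M1)/(6·3)=110/213, b=Δ1−h1·(2M1+M2)/6=601/213
seg 2: a=-3, c=M2/2=98/71, d=(M3−M2)/(6·2)=-49/213, b=Δ2−h2·(2M2+M3)/6=-605/213
t_q=13/4 → seg 1, τ=9/4; S=4+601/213·τ+-232/71·τ²+110/213·τ³=-707/2272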